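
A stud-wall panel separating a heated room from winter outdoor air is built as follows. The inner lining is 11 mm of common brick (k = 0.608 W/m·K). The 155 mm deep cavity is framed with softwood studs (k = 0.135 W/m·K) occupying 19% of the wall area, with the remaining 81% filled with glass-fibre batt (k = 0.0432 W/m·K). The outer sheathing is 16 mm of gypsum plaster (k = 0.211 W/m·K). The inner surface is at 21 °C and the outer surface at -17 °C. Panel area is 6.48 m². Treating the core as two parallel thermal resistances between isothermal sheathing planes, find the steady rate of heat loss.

Q ≈ 92.9 W

Sheathing layers in series; stud and cavity paths in parallel between them.
R_inner = 0.011/(0.608×6.48) = 0.002792 K/W
R_stud  = 0.155/(0.135×0.19×6.48) = 0.9325 K/W
R_cav   = 0.155/(0.0432×0.81×6.48) = 0.6836 K/W
1/R_core = 1/R_stud + 1/R_cav → R_core = 0.3944 K/W
R_outer = 0.016/(0.211×6.48) = 0.0117 K/W
R_total = 0.4089 K/W
Q = ΔT/R_total = 38/0.4089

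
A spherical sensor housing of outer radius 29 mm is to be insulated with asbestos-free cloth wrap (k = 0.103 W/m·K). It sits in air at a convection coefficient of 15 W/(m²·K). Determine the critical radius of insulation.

For a sphere r_cr = 2k/h = 2×0.103/15
r_cr = 13.7 mm; since the bare radius (29 mm) is above r_cr, any added insulation will reduce heat loss.

r_cr ≈ 13.7 mm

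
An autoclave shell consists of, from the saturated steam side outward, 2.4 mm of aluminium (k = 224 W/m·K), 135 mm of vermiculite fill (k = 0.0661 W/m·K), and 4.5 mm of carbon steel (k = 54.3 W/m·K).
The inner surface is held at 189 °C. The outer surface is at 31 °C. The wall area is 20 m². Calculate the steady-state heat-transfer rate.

Q ≈ 1550 W

Series thermal resistances:
R_aluminium = L/(kA) = 0.0024/(224×20) = 5.357×10^-7 K/W
R_vermiculite fill = L/(kA) = 0.135/(0.0661×20) = 0.1021 K/W
R_carbon steel = L/(kA) = 0.0045/(54.3×20) = 4.144×10^-6 K/W
R_total = 0.1021 K/W
Q = ΔT / R_total = 158 / 0.1021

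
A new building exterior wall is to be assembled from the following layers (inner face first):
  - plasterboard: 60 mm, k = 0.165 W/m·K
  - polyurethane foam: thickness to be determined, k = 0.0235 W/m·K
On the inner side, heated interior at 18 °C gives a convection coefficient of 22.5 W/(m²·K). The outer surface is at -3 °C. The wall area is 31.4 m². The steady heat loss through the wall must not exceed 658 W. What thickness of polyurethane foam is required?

Model the wall as resistances in series:
R_inner film = 1/(h_i·A) = 1/(22.5×31.4) = 0.001415 K/W
R_plasterboard = L/(kA) = 0.06/(0.165×31.4) = 0.01158 K/W
Sum of the known resistances R_other = 0.013 K/W
Required total resistance R_tot = ΔT/Q_allow = 21/658 = 0.03191 K/W
R_polyurethane foam = R_tot − R_other = 0.01892 K/W
L = R·k·A = 0.01892×0.0235×31.4

L ≈ 14 mm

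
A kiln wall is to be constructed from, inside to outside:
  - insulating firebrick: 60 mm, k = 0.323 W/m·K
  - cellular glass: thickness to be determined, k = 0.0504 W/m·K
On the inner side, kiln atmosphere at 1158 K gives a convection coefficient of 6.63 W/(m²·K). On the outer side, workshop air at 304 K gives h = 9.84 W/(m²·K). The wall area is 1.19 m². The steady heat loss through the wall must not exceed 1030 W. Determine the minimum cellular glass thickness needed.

Treating each layer as a thermal resistance in series:
R_inner film = 1/(h_i·A) = 1/(6.63×1.19) = 0.1267 K/W
R_insulating firebrick = L/(kA) = 0.06/(0.323×1.19) = 0.1561 K/W
R_outer film = 1/(h_o·A) = 1/(9.84×1.19) = 0.0854 K/W
Sum of the known resistances R_other = 0.3682 K/W
Required total resistance R_tot = ΔT/Q_allow = 854/1030 = 0.8291 K/W
R_cellular glass = R_tot − R_other = 0.4609 K/W
L = R·k·A = 0.4609×0.0504×1.19

L ≈ 27.6 mm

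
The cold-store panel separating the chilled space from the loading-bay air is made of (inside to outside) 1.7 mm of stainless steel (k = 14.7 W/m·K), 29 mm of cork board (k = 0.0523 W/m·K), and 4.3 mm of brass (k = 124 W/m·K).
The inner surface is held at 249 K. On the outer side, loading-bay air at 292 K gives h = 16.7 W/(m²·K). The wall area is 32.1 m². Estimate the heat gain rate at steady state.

Using the resistance-network approach (series):
R_stainless steel = L/(kA) = 0.0017/(14.7×32.1) = 3.603×10^-6 K/W
R_cork board = L/(kA) = 0.029/(0.0523×32.1) = 0.01727 K/W
R_brass = L/(kA) = 0.0043/(124×32.1) = 1.08×10^-6 K/W
R_outer film = 1/(h_o·A) = 1/(16.7×32.1) = 0.001865 K/W
R_total = 0.01914 K/W
Q = ΔT / R_total = 43 / 0.01914

Q ≈ 2250 W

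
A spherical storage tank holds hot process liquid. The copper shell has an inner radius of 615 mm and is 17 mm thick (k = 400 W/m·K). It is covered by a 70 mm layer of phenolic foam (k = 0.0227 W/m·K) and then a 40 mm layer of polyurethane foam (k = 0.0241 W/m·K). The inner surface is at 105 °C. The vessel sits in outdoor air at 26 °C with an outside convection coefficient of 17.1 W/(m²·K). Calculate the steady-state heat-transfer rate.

Q ≈ 96.9 W

Each spherical layer contributes R = (1/r_i − 1/r_o)/(4πk):
R_copper shell = (1/0.615 − 1/0.632)/(4π×400) = 8.701×10^-6 K/W
R_phenolic foam = (1/0.632 − 1/0.702)/(4π×0.0227) = 0.5531 K/W
R_polyurethane foam = (1/0.702 − 1/0.742)/(4π×0.0241) = 0.2536 K/W
R_outer film = 1/(h·4πr_o²) = 1/(17.1×4π×0.742²) = 0.008453 K/W
R_total = 0.8151 K/W
Q = ΔT/R_total = 79/0.8151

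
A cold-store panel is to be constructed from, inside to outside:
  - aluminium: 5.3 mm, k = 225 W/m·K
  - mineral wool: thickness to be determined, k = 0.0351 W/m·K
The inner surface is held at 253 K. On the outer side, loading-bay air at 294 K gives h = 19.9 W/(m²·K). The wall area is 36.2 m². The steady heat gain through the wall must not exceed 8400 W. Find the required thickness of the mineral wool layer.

Using the resistance-network approach (series):
R_aluminium = L/(kA) = 0.0053/(225×36.2) = 6.507×10^-7 K/W
R_outer film = 1/(h_o·A) = 1/(19.9×36.2) = 0.001388 K/W
Sum of the known resistances R_other = 0.001389 K/W
Required total resistance R_tot = ΔT/Q_allow = 41/8400 = 0.004881 K/W
R_mineral wool = R_tot − R_other = 0.003492 K/W
L = R·k·A = 0.003492×0.0351×36.2

L ≈ 4.44 mm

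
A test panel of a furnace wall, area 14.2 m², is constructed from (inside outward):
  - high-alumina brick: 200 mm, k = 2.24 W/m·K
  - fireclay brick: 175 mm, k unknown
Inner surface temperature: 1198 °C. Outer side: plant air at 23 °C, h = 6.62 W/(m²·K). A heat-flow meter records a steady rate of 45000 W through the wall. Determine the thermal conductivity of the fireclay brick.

Series thermal resistances:
R_high-alumina brick = L/(kA) = 0.2/(2.24×14.2) = 0.006288 K/W
R_outer film = 1/(h_o·A) = 1/(6.62×14.2) = 0.01064 K/W
Sum of known resistances R_other = 0.01693 K/W
Total R = ΔT/Q = 1175/45000 = 0.02611 K/W
R_fireclay brick = R_total − R_other = 0.009186 K/W
k = L/(R·A) = 0.175/(0.009186×14.2)

k ≈ 1.34 W/(m·K)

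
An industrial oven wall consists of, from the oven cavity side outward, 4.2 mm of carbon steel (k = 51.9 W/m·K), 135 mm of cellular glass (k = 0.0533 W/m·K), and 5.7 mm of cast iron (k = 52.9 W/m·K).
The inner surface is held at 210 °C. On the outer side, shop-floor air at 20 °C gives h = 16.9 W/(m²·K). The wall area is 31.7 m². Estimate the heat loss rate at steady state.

Q ≈ 2320 W

Thermal resistances in series:
R_carbon steel = L/(kA) = 0.0042/(51.9×31.7) = 2.553×10^-6 K/W
R_cellular glass = L/(kA) = 0.135/(0.0533×31.7) = 0.0799 K/W
R_cast iron = L/(kA) = 0.0057/(52.9×31.7) = 3.399×10^-6 K/W
R_outer film = 1/(h_o·A) = 1/(16.9×31.7) = 0.001867 K/W
R_total = 0.08177 K/W
Q = ΔT / R_total = 190 / 0.08177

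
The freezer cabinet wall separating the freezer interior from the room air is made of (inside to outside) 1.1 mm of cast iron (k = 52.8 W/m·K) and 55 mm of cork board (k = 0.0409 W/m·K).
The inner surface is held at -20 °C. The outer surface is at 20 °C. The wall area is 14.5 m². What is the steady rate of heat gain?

Thermal resistances in series:
R_cast iron = L/(kA) = 0.0011/(52.8×14.5) = 1.437×10^-6 K/W
R_cork board = L/(kA) = 0.055/(0.0409×14.5) = 0.09274 K/W
R_total = 0.09274 K/W
Q = ΔT / R_total = 40 / 0.09274

Q ≈ 431 W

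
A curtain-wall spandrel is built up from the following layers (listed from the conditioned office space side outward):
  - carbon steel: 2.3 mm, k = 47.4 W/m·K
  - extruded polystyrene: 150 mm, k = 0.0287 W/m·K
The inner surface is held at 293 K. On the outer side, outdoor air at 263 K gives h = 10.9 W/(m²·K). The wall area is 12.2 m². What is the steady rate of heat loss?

Treating each layer as a thermal resistance in series:
R_carbon steel = L/(kA) = 0.0023/(47.4×12.2) = 3.977×10^-6 K/W
R_extruded polystyrene = L/(kA) = 0.15/(0.0287×12.2) = 0.4284 K/W
R_outer film = 1/(h_o·A) = 1/(10.9×12.2) = 0.00752 K/W
R_total = 0.4359 K/W
Q = ΔT / R_total = 30 / 0.4359

Q ≈ 68.8 W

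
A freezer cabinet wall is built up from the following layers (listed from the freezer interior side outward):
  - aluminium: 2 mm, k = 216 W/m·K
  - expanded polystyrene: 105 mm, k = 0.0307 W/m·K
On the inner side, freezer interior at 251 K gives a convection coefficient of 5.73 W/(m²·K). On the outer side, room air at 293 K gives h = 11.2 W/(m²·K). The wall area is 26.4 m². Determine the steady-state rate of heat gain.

Q ≈ 301 W

Treating each layer as a thermal resistance in series:
R_inner film = 1/(h_i·A) = 1/(5.73×26.4) = 0.006611 K/W
R_aluminium = L/(kA) = 0.002/(216×26.4) = 3.507×10^-7 K/W
R_expanded polystyrene = L/(kA) = 0.105/(0.0307×26.4) = 0.1296 K/W
R_outer film = 1/(h_o·A) = 1/(11.2×26.4) = 0.003382 K/W
R_total = 0.1395 K/W
Q = ΔT / R_total = 42 / 0.1395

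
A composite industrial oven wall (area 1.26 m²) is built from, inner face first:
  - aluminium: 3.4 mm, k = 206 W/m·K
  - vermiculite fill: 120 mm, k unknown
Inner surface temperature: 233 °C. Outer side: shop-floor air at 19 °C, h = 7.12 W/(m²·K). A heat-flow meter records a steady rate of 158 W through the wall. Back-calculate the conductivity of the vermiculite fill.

Using the resistance-network approach (series):
R_aluminium = L/(kA) = 0.0034/(206×1.26) = 1.31×10^-5 K/W
R_outer film = 1/(h_o·A) = 1/(7.12×1.26) = 0.1115 K/W
Sum of known resistances R_other = 0.1115 K/W
Total R = ΔT/Q = 214/158 = 1.354 K/W
R_vermiculite fill = R_total − R_other = 1.243 K/W
k = L/(R·A) = 0.12/(1.243×1.26)

k ≈ 0.0766 W/(m·K)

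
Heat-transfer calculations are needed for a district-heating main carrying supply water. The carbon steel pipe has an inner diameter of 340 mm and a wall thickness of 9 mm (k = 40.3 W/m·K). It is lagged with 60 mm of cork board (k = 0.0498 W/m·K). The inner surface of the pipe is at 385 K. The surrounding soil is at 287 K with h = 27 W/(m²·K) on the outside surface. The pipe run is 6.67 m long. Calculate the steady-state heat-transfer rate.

Cylindrical conduction, so R = ln(r₂/r₁)/(2πkL) per layer, in series:
R_carbon steel pipe wall = ln(179/170)/(2π×40.3×6.67) = 3.054×10^-5 K/W
R_cork board = ln(239/179)/(2π×0.0498×6.67) = 0.1385 K/W
R_outer film = 1/(h_o·2πr_oL) = 1/(27×2π×0.239×6.67) = 0.003698 K/W
R_total = 0.1422 K/W
Q = ΔT/R_total = 98/0.1422

Q ≈ 689 W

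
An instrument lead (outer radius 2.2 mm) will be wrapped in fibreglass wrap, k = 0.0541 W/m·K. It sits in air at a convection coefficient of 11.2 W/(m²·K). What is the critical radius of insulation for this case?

For a cylinder r_cr = k/h = 0.0541/11.2
r_cr = 4.83 mm; since the bare radius (2.2 mm) is below r_cr, adding a thin layer of insulation will *increase* heat loss.

r_cr ≈ 4.83 mm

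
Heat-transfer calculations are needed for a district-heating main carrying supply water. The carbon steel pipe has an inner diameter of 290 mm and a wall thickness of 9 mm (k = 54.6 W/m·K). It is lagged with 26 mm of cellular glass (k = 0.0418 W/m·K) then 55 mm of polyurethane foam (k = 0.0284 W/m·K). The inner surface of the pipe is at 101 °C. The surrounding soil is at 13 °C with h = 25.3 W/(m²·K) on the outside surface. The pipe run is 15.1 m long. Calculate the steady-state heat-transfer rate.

Q ≈ 628 W

Per-layer cylindrical resistances, series-summed:
R_carbon steel pipe wall = ln(154/145)/(2π×54.6×15.1) = 1.162×10^-5 K/W
R_cellular glass = ln(180/154)/(2π×0.0418×15.1) = 0.03934 K/W
R_polyurethane foam = ln(235/180)/(2π×0.0284×15.1) = 0.09895 K/W
R_outer film = 1/(h_o·2πr_oL) = 1/(25.3×2π×0.235×15.1) = 0.001773 K/W
R_total = 0.1401 K/W
Q = ΔT/R_total = 88/0.1401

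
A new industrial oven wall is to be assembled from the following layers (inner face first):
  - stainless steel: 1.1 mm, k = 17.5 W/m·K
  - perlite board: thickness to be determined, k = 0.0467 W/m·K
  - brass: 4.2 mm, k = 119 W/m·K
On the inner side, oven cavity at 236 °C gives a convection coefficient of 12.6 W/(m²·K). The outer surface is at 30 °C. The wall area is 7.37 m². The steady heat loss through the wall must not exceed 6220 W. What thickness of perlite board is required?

L ≈ 7.69 mm

Using the resistance-network approach (series):
R_inner film = 1/(h_i·A) = 1/(12.6×7.37) = 0.01077 K/W
R_stainless steel = L/(kA) = 0.0011/(17.5×7.37) = 8.529×10^-6 K/W
R_brass = L/(kA) = 0.0042/(119×7.37) = 4.789×10^-6 K/W
Sum of the known resistances R_other = 0.01078 K/W
Required total resistance R_tot = ΔT/Q_allow = 206/6220 = 0.03312 K/W
R_perlite board = R_tot − R_other = 0.02234 K/W
L = R·k·A = 0.02234×0.0467×7.37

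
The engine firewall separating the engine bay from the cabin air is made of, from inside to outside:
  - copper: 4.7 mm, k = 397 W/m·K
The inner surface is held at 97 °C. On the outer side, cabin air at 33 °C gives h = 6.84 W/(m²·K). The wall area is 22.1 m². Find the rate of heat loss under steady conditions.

Q ≈ 9670 W

Treating each layer as a thermal resistance in series:
R_copper = L/(kA) = 0.0047/(397×22.1) = 5.357×10^-7 K/W
R_outer film = 1/(h_o·A) = 1/(6.84×22.1) = 0.006615 K/W
R_total = 0.006616 K/W
Q = ΔT / R_total = 64 / 0.006616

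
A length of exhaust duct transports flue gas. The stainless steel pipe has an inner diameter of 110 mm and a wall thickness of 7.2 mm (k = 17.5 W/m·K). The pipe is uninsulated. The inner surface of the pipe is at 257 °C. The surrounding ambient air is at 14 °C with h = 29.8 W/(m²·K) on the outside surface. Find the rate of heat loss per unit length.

q′ ≈ 2790 W/m

Per-layer cylindrical resistances, series-summed:
R_stainless steel pipe wall = ln(62.2/55)/(2π×17.5×1) = 0.001119 K/W
R_outer film = 1/(h_o·2πr_oL) = 1/(29.8×2π×0.0622×1) = 0.08586 K/W
R_total = 0.08698 K/W
Q = ΔT/R_total = 243/0.08698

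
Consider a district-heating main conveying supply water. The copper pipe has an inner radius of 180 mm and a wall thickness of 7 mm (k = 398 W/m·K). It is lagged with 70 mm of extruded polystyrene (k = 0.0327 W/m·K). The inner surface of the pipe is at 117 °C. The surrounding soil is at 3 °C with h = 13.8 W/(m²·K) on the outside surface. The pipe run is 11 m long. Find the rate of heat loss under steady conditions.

Q ≈ 787 W

Cylindrical conduction, so R = ln(r₂/r₁)/(2πkL) per layer, in series:
R_copper pipe wall = ln(187/180)/(2π×398×11) = 1.387×10^-6 K/W
R_extruded polystyrene = ln(257/187)/(2π×0.0327×11) = 0.1407 K/W
R_outer film = 1/(h_o·2πr_oL) = 1/(13.8×2π×0.257×11) = 0.00408 K/W
R_total = 0.1448 K/W
Q = ΔT/R_total = 114/0.1448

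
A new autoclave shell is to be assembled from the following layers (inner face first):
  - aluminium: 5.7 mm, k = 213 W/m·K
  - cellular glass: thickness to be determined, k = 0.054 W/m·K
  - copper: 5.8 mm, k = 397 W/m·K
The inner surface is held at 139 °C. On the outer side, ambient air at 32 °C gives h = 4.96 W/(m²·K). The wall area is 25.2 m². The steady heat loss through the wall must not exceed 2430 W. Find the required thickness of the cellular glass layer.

Treating each layer as a thermal resistance in series:
R_aluminium = L/(kA) = 0.0057/(213×25.2) = 1.062×10^-6 K/W
R_copper = L/(kA) = 0.0058/(397×25.2) = 5.797×10^-7 K/W
R_outer film = 1/(h_o·A) = 1/(4.96×25.2) = 0.008001 K/W
Sum of the known resistances R_other = 0.008002 K/W
Required total resistance R_tot = ΔT/Q_allow = 107/2430 = 0.04403 K/W
R_cellular glass = R_tot − R_other = 0.03603 K/W
L = R·k·A = 0.03603×0.054×25.2

L ≈ 49 mm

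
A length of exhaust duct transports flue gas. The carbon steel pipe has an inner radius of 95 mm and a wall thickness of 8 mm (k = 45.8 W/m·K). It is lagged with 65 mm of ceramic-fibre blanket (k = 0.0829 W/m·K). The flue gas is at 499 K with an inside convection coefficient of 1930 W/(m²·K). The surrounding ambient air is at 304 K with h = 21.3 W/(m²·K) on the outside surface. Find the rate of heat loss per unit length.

For a radial system each layer contributes R = ln(r_out/r_in)/(2πkL); films add R = 1/(hA).
R_inner film = 1/(h_i·2πr₁L) = 1/(1930×2π×0.095×1) = 8.68×10^-4 K/W
R_carbon steel pipe wall = ln(103/95)/(2π×45.8×1) = 2.81×10^-4 K/W
R_ceramic-fibre blanket = ln(168/103)/(2π×0.0829×1) = 0.9393 K/W
R_outer film = 1/(h_o·2πr_oL) = 1/(21.3×2π×0.168×1) = 0.04448 K/W
R_total = 0.9849 K/W
Q = ΔT/R_total = 195/0.9849

q′ ≈ 198 W/m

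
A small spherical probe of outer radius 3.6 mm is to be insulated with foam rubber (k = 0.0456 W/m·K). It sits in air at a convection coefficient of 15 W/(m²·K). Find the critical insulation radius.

r_cr ≈ 6.08 mm

For a sphere r_cr = 2k/h = 2×0.0456/15
r_cr = 6.08 mm; since the bare radius (3.6 mm) is below r_cr, adding a thin layer of insulation will *increase* heat loss.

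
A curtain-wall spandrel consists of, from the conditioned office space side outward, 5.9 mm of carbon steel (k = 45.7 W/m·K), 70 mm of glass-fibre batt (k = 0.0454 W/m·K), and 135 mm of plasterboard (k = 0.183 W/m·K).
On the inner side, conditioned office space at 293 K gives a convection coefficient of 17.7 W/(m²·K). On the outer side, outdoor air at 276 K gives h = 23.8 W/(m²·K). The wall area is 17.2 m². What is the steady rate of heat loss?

Thermal resistances in series:
R_inner film = 1/(h_i·A) = 1/(17.7×17.2) = 0.003285 K/W
R_carbon steel = L/(kA) = 0.0059/(45.7×17.2) = 7.506×10^-6 K/W
R_glass-fibre batt = L/(kA) = 0.07/(0.0454×17.2) = 0.08964 K/W
R_plasterboard = L/(kA) = 0.135/(0.183×17.2) = 0.04289 K/W
R_outer film = 1/(h_o·A) = 1/(23.8×17.2) = 0.002443 K/W
R_total = 0.1383 K/W
Q = ΔT / R_total = 17 / 0.1383

Q ≈ 123 W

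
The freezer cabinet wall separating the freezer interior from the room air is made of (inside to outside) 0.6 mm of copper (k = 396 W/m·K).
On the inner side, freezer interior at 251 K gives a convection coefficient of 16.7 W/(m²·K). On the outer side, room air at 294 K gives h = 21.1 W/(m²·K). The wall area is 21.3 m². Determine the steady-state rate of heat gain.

Q ≈ 8540 W

Using the resistance-network approach (series):
R_inner film = 1/(h_i·A) = 1/(16.7×21.3) = 0.002811 K/W
R_copper = L/(kA) = 0.0006/(396×21.3) = 7.113×10^-8 K/W
R_outer film = 1/(h_o·A) = 1/(21.1×21.3) = 0.002225 K/W
R_total = 0.005036 K/W
Q = ΔT / R_total = 43 / 0.005036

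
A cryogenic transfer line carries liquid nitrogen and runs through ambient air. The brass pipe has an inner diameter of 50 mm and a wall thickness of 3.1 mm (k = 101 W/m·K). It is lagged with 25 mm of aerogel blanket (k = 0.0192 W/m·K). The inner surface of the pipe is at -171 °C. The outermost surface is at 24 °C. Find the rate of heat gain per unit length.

q′ ≈ 37 W/m

Treating each annulus and film as a series resistance:
R_brass pipe wall = ln(28.1/25)/(2π×101×1) = 1.842×10^-4 K/W
R_aerogel blanket = ln(53.1/28.1)/(2π×0.0192×1) = 5.275 K/W
R_total = 5.276 K/W
Q = ΔT/R_total = 195/5.276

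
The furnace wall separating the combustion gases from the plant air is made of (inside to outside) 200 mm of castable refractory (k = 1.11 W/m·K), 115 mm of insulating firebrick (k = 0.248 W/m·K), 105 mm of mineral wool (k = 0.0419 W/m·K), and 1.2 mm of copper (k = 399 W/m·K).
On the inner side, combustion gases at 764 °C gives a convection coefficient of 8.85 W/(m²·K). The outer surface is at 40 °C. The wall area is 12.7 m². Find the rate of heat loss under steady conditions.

Q ≈ 2820 W

Series thermal resistances:
R_inner film = 1/(h_i·A) = 1/(8.85×12.7) = 0.008897 K/W
R_castable refractory = L/(kA) = 0.2/(1.11×12.7) = 0.01419 K/W
R_insulating firebrick = L/(kA) = 0.115/(0.248×12.7) = 0.03651 K/W
R_mineral wool = L/(kA) = 0.105/(0.0419×12.7) = 0.1973 K/W
R_copper = L/(kA) = 0.0012/(399×12.7) = 2.368×10^-7 K/W
R_total = 0.2569 K/W
Q = ΔT / R_total = 724 / 0.2569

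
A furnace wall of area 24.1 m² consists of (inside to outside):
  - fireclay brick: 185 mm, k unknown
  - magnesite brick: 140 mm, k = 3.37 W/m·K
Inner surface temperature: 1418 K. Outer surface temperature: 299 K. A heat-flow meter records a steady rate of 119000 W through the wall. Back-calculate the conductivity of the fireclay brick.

Model the wall as resistances in series:
R_magnesite brick = L/(kA) = 0.14/(3.37×24.1) = 0.001724 K/W
Sum of known resistances R_other = 0.001724 K/W
Total R = ΔT/Q = 1119/119000 = 0.009403 K/W
R_fireclay brick = R_total − R_other = 0.00768 K/W
k = L/(R·A) = 0.185/(0.00768×24.1)

k ≈ 1 W/(m·K)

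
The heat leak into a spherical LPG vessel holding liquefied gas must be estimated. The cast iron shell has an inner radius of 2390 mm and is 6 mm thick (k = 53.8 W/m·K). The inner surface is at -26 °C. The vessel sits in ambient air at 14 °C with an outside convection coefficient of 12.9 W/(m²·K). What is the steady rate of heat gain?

For a spherical shell R = (1/r₁ − 1/r₂)/(4πk); film R = 1/(h·4πr²). In series:
R_cast iron shell = (1/2.39 − 1/2.396)/(4π×53.8) = 1.55×10^-6 K/W
R_outer film = 1/(h·4πr_o²) = 1/(12.9×4π×2.396²) = 0.001075 K/W
R_total = 0.001076 K/W
Q = ΔT/R_total = 40/0.001076

Q ≈ 37200 W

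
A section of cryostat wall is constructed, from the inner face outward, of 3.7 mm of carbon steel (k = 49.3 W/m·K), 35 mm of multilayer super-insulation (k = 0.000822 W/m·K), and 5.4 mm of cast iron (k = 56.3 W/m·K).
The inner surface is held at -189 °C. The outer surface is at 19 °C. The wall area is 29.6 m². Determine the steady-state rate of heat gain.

Q ≈ 145 W

Using the resistance-network approach (series):
R_carbon steel = L/(kA) = 0.0037/(49.3×29.6) = 2.535×10^-6 K/W
R_multilayer super-insulation = L/(kA) = 0.035/(0.000822×29.6) = 1.438 K/W
R_cast iron = L/(kA) = 0.0054/(56.3×29.6) = 3.24×10^-6 K/W
R_total = 1.438 K/W
Q = ΔT / R_total = 208 / 1.438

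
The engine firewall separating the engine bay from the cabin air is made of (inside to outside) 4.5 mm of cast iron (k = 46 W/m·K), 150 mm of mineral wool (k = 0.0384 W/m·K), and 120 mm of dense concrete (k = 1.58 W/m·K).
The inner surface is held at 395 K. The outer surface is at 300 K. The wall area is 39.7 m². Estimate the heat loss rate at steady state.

Q ≈ 947 W

Using the resistance-network approach (series):
R_cast iron = L/(kA) = 0.0045/(46×39.7) = 2.464×10^-6 K/W
R_mineral wool = L/(kA) = 0.15/(0.0384×39.7) = 0.09839 K/W
R_dense concrete = L/(kA) = 0.12/(1.58×39.7) = 0.001913 K/W
R_total = 0.1003 K/W
Q = ΔT / R_total = 95 / 0.1003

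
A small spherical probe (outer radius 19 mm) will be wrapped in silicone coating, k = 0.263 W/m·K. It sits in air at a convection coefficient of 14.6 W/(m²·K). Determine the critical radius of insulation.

For a sphere r_cr = 2k/h = 2×0.263/14.6
r_cr = 36 mm; since the bare radius (19 mm) is below r_cr, adding a thin layer of insulation will *increase* heat loss.

r_cr ≈ 36 mm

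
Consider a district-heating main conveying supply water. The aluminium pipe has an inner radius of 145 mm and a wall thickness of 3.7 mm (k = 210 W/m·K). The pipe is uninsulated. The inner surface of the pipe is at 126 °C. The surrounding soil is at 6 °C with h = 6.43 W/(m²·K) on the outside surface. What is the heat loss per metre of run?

For a radial system each layer contributes R = ln(r_out/r_in)/(2πkL); films add R = 1/(hA).
R_aluminium pipe wall = ln(148.7/145)/(2π×210×1) = 1.91×10^-5 K/W
R_outer film = 1/(h_o·2πr_oL) = 1/(6.43×2π×0.1487×1) = 0.1665 K/W
R_total = 0.1665 K/W
Q = ΔT/R_total = 120/0.1665

q′ ≈ 721 W/m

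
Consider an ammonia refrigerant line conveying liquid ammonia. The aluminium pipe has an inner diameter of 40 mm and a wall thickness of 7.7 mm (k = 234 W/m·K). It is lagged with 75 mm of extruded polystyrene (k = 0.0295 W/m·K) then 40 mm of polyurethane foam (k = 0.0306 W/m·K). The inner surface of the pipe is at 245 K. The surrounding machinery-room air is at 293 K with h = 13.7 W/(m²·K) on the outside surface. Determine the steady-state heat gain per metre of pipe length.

Radial resistances (cylindrical: R_cond = ln(r_o/r_i)/(2πkL), R_conv = 1/(h·2πrL)):
R_aluminium pipe wall = ln(27.7/20)/(2π×234×1) = 2.215×10^-4 K/W
R_extruded polystyrene = ln(102.7/27.7)/(2π×0.0295×1) = 7.07 K/W
R_polyurethane foam = ln(142.7/102.7)/(2π×0.0306×1) = 1.711 K/W
R_outer film = 1/(h_o·2πr_oL) = 1/(13.7×2π×0.1427×1) = 0.08141 K/W
R_total = 8.862 K/W
Q = ΔT/R_total = 48/8.862

q′ ≈ 5.42 W/m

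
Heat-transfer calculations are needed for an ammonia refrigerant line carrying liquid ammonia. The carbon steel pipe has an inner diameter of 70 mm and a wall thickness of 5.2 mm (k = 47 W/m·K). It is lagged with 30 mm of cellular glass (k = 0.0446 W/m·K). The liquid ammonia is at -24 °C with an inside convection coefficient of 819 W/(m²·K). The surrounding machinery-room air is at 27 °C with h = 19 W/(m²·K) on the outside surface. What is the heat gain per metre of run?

q′ ≈ 24.1 W/m

For a radial system each layer contributes R = ln(r_out/r_in)/(2πkL); films add R = 1/(hA).
R_inner film = 1/(h_i·2πr₁L) = 1/(819×2π×0.035×1) = 0.005552 K/W
R_carbon steel pipe wall = ln(40.2/35)/(2π×47×1) = 4.691×10^-4 K/W
R_cellular glass = ln(70.2/40.2)/(2π×0.0446×1) = 1.989 K/W
R_outer film = 1/(h_o·2πr_oL) = 1/(19×2π×0.0702×1) = 0.1193 K/W
R_total = 2.115 K/W
Q = ΔT/R_total = 51/2.115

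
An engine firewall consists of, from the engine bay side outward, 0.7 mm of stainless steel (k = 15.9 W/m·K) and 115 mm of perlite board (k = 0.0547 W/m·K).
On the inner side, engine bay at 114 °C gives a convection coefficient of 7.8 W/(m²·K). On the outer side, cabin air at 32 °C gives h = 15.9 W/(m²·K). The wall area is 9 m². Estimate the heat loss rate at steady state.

Treating each layer as a thermal resistance in series:
R_inner film = 1/(h_i·A) = 1/(7.8×9) = 0.01425 K/W
R_stainless steel = L/(kA) = 0.0007/(15.9×9) = 4.892×10^-6 K/W
R_perlite board = L/(kA) = 0.115/(0.0547×9) = 0.2336 K/W
R_outer film = 1/(h_o·A) = 1/(15.9×9) = 0.006988 K/W
R_total = 0.2548 K/W
Q = ΔT / R_total = 82 / 0.2548

Q ≈ 322 W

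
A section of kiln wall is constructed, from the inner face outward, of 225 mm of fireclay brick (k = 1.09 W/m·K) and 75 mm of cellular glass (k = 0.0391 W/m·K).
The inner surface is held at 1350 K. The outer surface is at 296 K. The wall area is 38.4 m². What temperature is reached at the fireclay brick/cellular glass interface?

T ≈ 1250 K

Treating each layer as a thermal resistance in series:
R_fireclay brick = L/(kA) = 0.225/(1.09×38.4) = 0.005376 K/W
R_cellular glass = L/(kA) = 0.075/(0.0391×38.4) = 0.04995 K/W
R_total = 0.05533 K/W;  Q = ΔT/R_total = 1054/0.05533 = 19050 W
T_interface = T_inner − Q·ΣR(inner→interface) = 1350 − 19100×0.005376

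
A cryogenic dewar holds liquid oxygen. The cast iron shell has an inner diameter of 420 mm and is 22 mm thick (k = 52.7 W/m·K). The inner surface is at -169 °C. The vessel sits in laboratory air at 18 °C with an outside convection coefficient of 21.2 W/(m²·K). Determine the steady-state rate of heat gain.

Spherical conduction: R = (1/r_in − 1/r_out)/(4πk) per layer; series-sum.
R_cast iron shell = (1/0.21 − 1/0.232)/(4π×52.7) = 6.819×10^-4 K/W
R_outer film = 1/(h·4πr_o²) = 1/(21.2×4π×0.232²) = 0.06974 K/W
R_total = 0.07042 K/W
Q = ΔT/R_total = 187/0.07042

Q ≈ 2660 W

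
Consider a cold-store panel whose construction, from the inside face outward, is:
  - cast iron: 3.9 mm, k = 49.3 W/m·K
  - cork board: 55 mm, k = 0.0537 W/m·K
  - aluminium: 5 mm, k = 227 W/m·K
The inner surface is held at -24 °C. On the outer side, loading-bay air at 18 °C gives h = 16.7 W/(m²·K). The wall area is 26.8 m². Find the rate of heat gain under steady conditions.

Using the resistance-network approach (series):
R_cast iron = L/(kA) = 0.0039/(49.3×26.8) = 2.952×10^-6 K/W
R_cork board = L/(kA) = 0.055/(0.0537×26.8) = 0.03822 K/W
R_aluminium = L/(kA) = 0.005/(227×26.8) = 8.219×10^-7 K/W
R_outer film = 1/(h_o·A) = 1/(16.7×26.8) = 0.002234 K/W
R_total = 0.04045 K/W
Q = ΔT / R_total = 42 / 0.04045

Q ≈ 1040 W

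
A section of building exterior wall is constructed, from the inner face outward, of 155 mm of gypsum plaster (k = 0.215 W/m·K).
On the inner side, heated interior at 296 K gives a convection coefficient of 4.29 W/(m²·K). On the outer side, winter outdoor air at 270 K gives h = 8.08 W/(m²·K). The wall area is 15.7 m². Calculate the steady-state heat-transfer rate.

Model the wall as resistances in series:
R_inner film = 1/(h_i·A) = 1/(4.29×15.7) = 0.01485 K/W
R_gypsum plaster = L/(kA) = 0.155/(0.215×15.7) = 0.04592 K/W
R_outer film = 1/(h_o·A) = 1/(8.08×15.7) = 0.007883 K/W
R_total = 0.06865 K/W
Q = ΔT / R_total = 26 / 0.06865

Q ≈ 379 W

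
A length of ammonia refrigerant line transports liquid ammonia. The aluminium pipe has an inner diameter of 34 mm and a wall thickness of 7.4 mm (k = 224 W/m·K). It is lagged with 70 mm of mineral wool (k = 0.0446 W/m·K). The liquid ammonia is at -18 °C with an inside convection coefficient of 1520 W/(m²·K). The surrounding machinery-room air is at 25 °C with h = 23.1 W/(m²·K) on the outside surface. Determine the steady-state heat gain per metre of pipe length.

Radial resistances (cylindrical: R_cond = ln(r_o/r_i)/(2πkL), R_conv = 1/(h·2πrL)):
R_inner film = 1/(h_i·2πr₁L) = 1/(1520×2π×0.017×1) = 0.006159 K/W
R_aluminium pipe wall = ln(24.4/17)/(2π×224×1) = 2.568×10^-4 K/W
R_mineral wool = ln(94.4/24.4)/(2π×0.0446×1) = 4.828 K/W
R_outer film = 1/(h_o·2πr_oL) = 1/(23.1×2π×0.0944×1) = 0.07299 K/W
R_total = 4.907 K/W
Q = ΔT/R_total = 43/4.907

q′ ≈ 8.76 W/m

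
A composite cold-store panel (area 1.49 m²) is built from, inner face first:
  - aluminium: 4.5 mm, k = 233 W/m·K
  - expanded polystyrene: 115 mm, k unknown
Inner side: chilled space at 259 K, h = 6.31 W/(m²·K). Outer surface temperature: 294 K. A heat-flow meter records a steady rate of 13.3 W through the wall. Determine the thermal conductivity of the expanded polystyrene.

Model the wall as resistances in series:
R_inner film = 1/(h_i·A) = 1/(6.31×1.49) = 0.1064 K/W
R_aluminium = L/(kA) = 0.0045/(233×1.49) = 1.296×10^-5 K/W
Sum of known resistances R_other = 0.1064 K/W
Total R = ΔT/Q = 35/13.3 = 2.632 K/W
R_expanded polystyrene = R_total − R_other = 2.525 K/W
k = L/(R·A) = 0.115/(2.525×1.49)

k ≈ 0.0306 W/(m·K)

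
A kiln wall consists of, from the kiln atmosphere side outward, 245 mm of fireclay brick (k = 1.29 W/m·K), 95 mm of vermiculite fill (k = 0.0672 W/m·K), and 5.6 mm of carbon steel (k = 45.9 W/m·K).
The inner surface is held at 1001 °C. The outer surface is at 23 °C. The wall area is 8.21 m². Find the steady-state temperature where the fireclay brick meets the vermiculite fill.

Using the resistance-network approach (series):
R_fireclay brick = L/(kA) = 0.245/(1.29×8.21) = 0.02313 K/W
R_vermiculite fill = L/(kA) = 0.095/(0.0672×8.21) = 0.1722 K/W
R_carbon steel = L/(kA) = 0.0056/(45.9×8.21) = 1.486×10^-5 K/W
R_total = 0.1953 K/W;  Q = ΔT/R_total = 978/0.1953 = 5007 W
T_interface = T_inner − Q·ΣR(inner→interface) = 1001 − 5010×0.02313

T ≈ 885 °C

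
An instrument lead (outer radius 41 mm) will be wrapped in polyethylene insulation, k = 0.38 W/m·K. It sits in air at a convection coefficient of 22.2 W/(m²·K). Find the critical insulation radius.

r_cr ≈ 17.1 mm

For a cylinder r_cr = k/h = 0.38/22.2
r_cr = 17.1 mm; since the bare radius (41 mm) is above r_cr, any added insulation will reduce heat loss.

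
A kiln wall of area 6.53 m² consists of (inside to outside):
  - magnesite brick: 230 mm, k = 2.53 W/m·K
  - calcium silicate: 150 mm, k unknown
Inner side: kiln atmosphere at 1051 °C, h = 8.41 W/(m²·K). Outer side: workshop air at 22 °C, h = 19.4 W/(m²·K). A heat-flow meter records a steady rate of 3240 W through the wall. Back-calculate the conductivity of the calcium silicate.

k ≈ 0.0828 W/(m·K)

Using the resistance-network approach (series):
R_inner film = 1/(h_i·A) = 1/(8.41×6.53) = 0.01821 K/W
R_magnesite brick = L/(kA) = 0.23/(2.53×6.53) = 0.01392 K/W
R_outer film = 1/(h_o·A) = 1/(19.4×6.53) = 0.007894 K/W
Sum of known resistances R_other = 0.04002 K/W
Total R = ΔT/Q = 1029/3240 = 0.3176 K/W
R_calcium silicate = R_total − R_other = 0.2776 K/W
k = L/(R·A) = 0.15/(0.2776×6.53)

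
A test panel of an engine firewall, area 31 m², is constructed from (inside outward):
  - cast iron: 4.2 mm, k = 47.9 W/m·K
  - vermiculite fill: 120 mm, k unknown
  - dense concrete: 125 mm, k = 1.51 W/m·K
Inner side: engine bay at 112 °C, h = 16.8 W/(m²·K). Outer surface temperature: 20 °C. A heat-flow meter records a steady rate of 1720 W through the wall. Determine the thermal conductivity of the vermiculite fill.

k ≈ 0.0792 W/(m·K)

Treating each layer as a thermal resistance in series:
R_inner film = 1/(h_i·A) = 1/(16.8×31) = 0.00192 K/W
R_cast iron = L/(kA) = 0.0042/(47.9×31) = 2.828×10^-6 K/W
R_dense concrete = L/(kA) = 0.125/(1.51×31) = 0.00267 K/W
Sum of known resistances R_other = 0.004593 K/W
Total R = ΔT/Q = 92/1720 = 0.05349 K/W
R_vermiculite fill = R_total − R_other = 0.0489 K/W
k = L/(R·A) = 0.12/(0.0489×31)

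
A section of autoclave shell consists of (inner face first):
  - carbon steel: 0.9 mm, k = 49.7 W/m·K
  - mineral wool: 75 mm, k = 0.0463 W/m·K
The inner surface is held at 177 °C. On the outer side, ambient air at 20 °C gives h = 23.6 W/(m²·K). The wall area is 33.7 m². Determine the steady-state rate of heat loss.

Model the wall as resistances in series:
R_carbon steel = L/(kA) = 0.0009/(49.7×33.7) = 5.373×10^-7 K/W
R_mineral wool = L/(kA) = 0.075/(0.0463×33.7) = 0.04807 K/W
R_outer film = 1/(h_o·A) = 1/(23.6×33.7) = 0.001257 K/W
R_total = 0.04933 K/W
Q = ΔT / R_total = 157 / 0.04933

Q ≈ 3180 W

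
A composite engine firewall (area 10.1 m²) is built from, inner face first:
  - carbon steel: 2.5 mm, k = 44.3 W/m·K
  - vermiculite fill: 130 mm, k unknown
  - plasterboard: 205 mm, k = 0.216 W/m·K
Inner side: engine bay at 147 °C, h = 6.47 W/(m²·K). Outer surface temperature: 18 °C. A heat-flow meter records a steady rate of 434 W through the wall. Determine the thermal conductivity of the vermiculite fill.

k ≈ 0.0685 W/(m·K)

Treating each layer as a thermal resistance in series:
R_inner film = 1/(h_i·A) = 1/(6.47×10.1) = 0.0153 K/W
R_carbon steel = L/(kA) = 0.0025/(44.3×10.1) = 5.587×10^-6 K/W
R_plasterboard = L/(kA) = 0.205/(0.216×10.1) = 0.09397 K/W
Sum of known resistances R_other = 0.1093 K/W
Total R = ΔT/Q = 129/434 = 0.2972 K/W
R_vermiculite fill = R_total − R_other = 0.188 K/W
k = L/(R·A) = 0.13/(0.188×10.1)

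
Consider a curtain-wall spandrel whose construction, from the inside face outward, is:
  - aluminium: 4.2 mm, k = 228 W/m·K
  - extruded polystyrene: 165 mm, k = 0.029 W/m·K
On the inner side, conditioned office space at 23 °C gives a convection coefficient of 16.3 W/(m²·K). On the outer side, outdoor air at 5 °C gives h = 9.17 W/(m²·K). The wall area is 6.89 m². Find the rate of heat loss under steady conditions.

Thermal resistances in series:
R_inner film = 1/(h_i·A) = 1/(16.3×6.89) = 0.008904 K/W
R_aluminium = L/(kA) = 0.0042/(228×6.89) = 2.674×10^-6 K/W
R_extruded polystyrene = L/(kA) = 0.165/(0.029×6.89) = 0.8258 K/W
R_outer film = 1/(h_o·A) = 1/(9.17×6.89) = 0.01583 K/W
R_total = 0.8505 K/W
Q = ΔT / R_total = 18 / 0.8505

Q ≈ 21.2 W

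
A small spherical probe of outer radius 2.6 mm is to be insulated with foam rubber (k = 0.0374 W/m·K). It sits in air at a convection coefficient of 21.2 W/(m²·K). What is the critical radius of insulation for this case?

For a sphere r_cr = 2k/h = 2×0.0374/21.2
r_cr = 3.53 mm; since the bare radius (2.6 mm) is below r_cr, adding a thin layer of insulation will *increase* heat loss.

r_cr ≈ 3.53 mm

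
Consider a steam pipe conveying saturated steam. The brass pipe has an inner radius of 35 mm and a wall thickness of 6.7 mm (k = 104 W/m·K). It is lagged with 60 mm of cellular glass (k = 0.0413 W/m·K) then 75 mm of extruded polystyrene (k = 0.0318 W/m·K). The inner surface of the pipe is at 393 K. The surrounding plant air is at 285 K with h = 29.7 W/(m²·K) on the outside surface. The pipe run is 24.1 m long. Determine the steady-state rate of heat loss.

Treating each annulus and film as a series resistance:
R_brass pipe wall = ln(41.7/35)/(2π×104×24.1) = 1.112×10^-5 K/W
R_cellular glass = ln(101.7/41.7)/(2π×0.0413×24.1) = 0.1426 K/W
R_extruded polystyrene = ln(176.7/101.7)/(2π×0.0318×24.1) = 0.1147 K/W
R_outer film = 1/(h_o·2πr_oL) = 1/(29.7×2π×0.1767×24.1) = 0.001258 K/W
R_total = 0.2585 K/W
Q = ΔT/R_total = 108/0.2585

Q ≈ 418 W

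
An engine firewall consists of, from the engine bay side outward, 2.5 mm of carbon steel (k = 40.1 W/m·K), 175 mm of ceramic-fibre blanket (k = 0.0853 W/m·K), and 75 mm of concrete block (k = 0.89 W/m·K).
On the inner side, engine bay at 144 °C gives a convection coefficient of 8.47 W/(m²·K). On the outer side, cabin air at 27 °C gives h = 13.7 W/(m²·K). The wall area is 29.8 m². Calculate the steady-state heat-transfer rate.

Q ≈ 1500 W

Series thermal resistances:
R_inner film = 1/(h_i·A) = 1/(8.47×29.8) = 0.003962 K/W
R_carbon steel = L/(kA) = 0.0025/(40.1×29.8) = 2.092×10^-6 K/W
R_ceramic-fibre blanket = L/(kA) = 0.175/(0.0853×29.8) = 0.06885 K/W
R_concrete block = L/(kA) = 0.075/(0.89×29.8) = 0.002828 K/W
R_outer film = 1/(h_o·A) = 1/(13.7×29.8) = 0.002449 K/W
R_total = 0.07809 K/W
Q = ΔT / R_total = 117 / 0.07809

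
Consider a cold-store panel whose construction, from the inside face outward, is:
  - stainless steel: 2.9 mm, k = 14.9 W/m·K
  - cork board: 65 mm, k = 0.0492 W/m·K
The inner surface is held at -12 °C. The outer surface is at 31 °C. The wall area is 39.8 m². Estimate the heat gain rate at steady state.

Q ≈ 1300 W

Using the resistance-network approach (series):
R_stainless steel = L/(kA) = 0.0029/(14.9×39.8) = 4.89×10^-6 K/W
R_cork board = L/(kA) = 0.065/(0.0492×39.8) = 0.03319 K/W
R_total = 0.0332 K/W
Q = ΔT / R_total = 43 / 0.0332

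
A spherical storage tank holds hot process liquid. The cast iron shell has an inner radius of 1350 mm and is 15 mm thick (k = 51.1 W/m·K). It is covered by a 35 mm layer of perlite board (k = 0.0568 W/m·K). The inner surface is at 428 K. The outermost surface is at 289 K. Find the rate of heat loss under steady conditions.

Q ≈ 5410 W

Radial (spherical) resistances in series:
R_cast iron shell = (1/1.35 − 1/1.365)/(4π×51.1) = 1.268×10^-5 K/W
R_perlite board = (1/1.365 − 1/1.4)/(4π×0.0568) = 0.02566 K/W
R_total = 0.02567 K/W
Q = ΔT/R_total = 139/0.02567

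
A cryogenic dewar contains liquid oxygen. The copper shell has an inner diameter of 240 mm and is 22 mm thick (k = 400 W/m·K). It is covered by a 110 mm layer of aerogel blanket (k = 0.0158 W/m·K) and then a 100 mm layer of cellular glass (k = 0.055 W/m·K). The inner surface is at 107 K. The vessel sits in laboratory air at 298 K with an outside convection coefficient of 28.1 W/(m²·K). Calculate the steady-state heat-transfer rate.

Radial (spherical) resistances in series:
R_copper shell = (1/0.12 − 1/0.142)/(4π×400) = 2.569×10^-4 K/W
R_aerogel blanket = (1/0.142 − 1/0.252)/(4π×0.0158) = 15.48 K/W
R_cellular glass = (1/0.252 − 1/0.352)/(4π×0.055) = 1.631 K/W
R_outer film = 1/(h·4πr_o²) = 1/(28.1×4π×0.352²) = 0.02286 K/W
R_total = 17.14 K/W
Q = ΔT/R_total = 191/17.14

Q ≈ 11.1 W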